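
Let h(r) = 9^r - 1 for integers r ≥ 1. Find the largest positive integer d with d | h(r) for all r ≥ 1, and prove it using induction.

Computing the first values: h(1) = 8 and h(2) = 80; gcd(8, 80) = 8, so d ≤ 8.
We prove 8 | 9^r - 1 for all r ≥ 1 by induction on r.
For the base case r = 1: h(1) = 8 = 8·(1), so 8 | h(1).
For the inductive step, assume it holds for an arbitrary j ≥ 1, i.e. 8 | h(j). Then
9^{j+1} − 1^{j+1} = 9·9^j − 1·1^j = 9·(9^j − 1^j) + (8)·1^j. The first term is divisible by 8 by the inductive hypothesis, and the second term (8)·1^j is divisible by 8 since 8 | 8. Hence 8 | h(j+1).
This completes the induction.
Therefore the largest such d is 8.

d = 8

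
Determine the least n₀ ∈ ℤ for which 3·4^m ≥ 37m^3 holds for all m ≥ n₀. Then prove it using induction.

n₀ = 6

At m = 5: 3072 < 4625, so the inequality fails and n₀ ≥ 6. We prove 3·4^m ≥ 37m^3 for all m ≥ 6.
Base case (m = 6): 3·4^m = 12288 and 37m^3 = 7992, so 12288 ≥ 7992.
Inductive step: assume the claim holds for m = k, so 3·4^k ≥ 37k^3.
Then 3·4^(k + 1) = 4·(3·4^k) ≥ 4·(37k^3).
Also, for k ≥ 6 we have 4·(37k^3) ≥ 37(k+1)^3, since 4 ≥ (1 + 1/k)^3 for all k ≥ 6.
Combining, 3·4^(k + 1) ≥ 37(k+1)^3.
This completes the induction.
Hence the smallest such n₀ is 6.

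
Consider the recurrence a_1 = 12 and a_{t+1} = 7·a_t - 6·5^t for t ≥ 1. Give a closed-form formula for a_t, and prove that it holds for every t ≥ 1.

a_t = 3·5^t - 3·7^(t - 1)

Computing the first terms: a_1 = 12, a_2 = 54, a_3 = 228. This suggests a_t = 3·5^t - 3·7^(t - 1).
Base step (t = 1): the formula gives 12 = 12 = a_1.
Inductive step: suppose the statement holds for some i ≥ 1, so a_i = 3·5^i - 3·7^(i - 1).
Then a_{i+1} = 7·a_i - 6·5^i = 7·(3·5^i - 3·7^(i - 1)) - 6·5^i = 3·5^(i + 1) - 3·7^i = 3·5^(i+1) - 3·7^((i+1) - 1),
which is the claimed formula at t = i+1.
By the principle of mathematical induction, the result holds for all t ≥ 1.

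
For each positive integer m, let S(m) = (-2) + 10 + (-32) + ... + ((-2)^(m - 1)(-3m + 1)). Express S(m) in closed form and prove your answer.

We claim S(m) = (-2)^m·m for all m ≥ 1.
For the base case m = 1: S(1) = -2, and the closed form gives -2. They agree.
Inductive step: suppose the statement holds for some j ≥ 1, so S(j) = (-2)^j·j.
Then S(j+1) = S(j) + ((-2)^j(-3j - 2)) = ((-2)^j·j) + ((-2)^j(-3j - 2)).
Simplifying, S(j+1) = (-2)^(j + 1)(j + 1) = (-2)^(j+1)·(j+1),
which is the closed form with m = j+1.
By induction, the statement is established for all m ≥ 1.

S(m) = (-2)^m·m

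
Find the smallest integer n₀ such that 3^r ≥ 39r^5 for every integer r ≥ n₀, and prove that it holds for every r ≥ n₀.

At r = 15: 14348907 < 29615625, so the inequality fails and n₀ ≥ 16. We prove 3^r ≥ 39r^5 for all r ≥ 16.
Base case (r = 16): 3^r = 43046721 and 39r^5 = 40894464, so 43046721 ≥ 40894464.
Inductive step: assume the claim holds for r = k, so 3^k ≥ 39k^5.
Then 3^(k + 1) = 3·(3^k) ≥ 3·(39k^5).
Also, for k ≥ 16 we have 3·(39k^5) ≥ 39(k+1)^5, since 3 ≥ (1 + 1/k)^5 for all k ≥ 16.
Combining, 3^(k + 1) ≥ 39(k+1)^5.
By induction, the statement is established for all r ≥ 16.
Hence the smallest such n₀ is 16.

n₀ = 16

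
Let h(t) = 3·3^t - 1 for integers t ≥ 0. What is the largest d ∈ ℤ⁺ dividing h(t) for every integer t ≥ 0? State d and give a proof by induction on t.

d = 2

Computing the first values: h(0) = 2 and h(1) = 8; gcd(2, 8) = 2, so d ≤ 2.
We prove 2 | 3·3^t - 1 for all t ≥ 0 by induction on t.
For the base case t = 0: h(0) = 2 = 2·(1), so 2 | h(0).
Suppose the result is true for t = k, i.e. 2 | h(k). Then
h(k+1) = 3·3^(k+1) - 1 = 3·(3·3^k - 1) + 2 = 3·h(k) + 2. The first term is divisible by 2 by the inductive hypothesis, and 2 is divisible by 2. Hence 2 | h(k+1).
Hence, by induction on t, the claim holds for every t ≥ 0.
Therefore the largest such d is 2.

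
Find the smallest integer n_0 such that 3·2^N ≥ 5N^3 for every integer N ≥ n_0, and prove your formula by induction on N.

At N = 11: 6144 < 6655, so the inequality fails and n_0 ≥ 12. We prove 3·2^N ≥ 5N^3 for all N ≥ 12.
For the base case N = 12: 3·2^N = 12288 and 5N^3 = 8640, so 12288 ≥ 8640.
Inductive step: suppose the statement holds for some k ≥ 12, so 3·2^k ≥ 5k^3.
Then 3·2^(k + 1) = 2·(3·2^k) ≥ 2·(5k^3).
Also, for k ≥ 12 we have 2·(5k^3) ≥ 5(k+1)^3, since 2 ≥ (1 + 1/k)^3 for all k ≥ 12.
Combining, 3·2^(k + 1) ≥ 5(k+1)^3.
By the principle of mathematical induction, the result holds for all N ≥ 12.
Hence the smallest such n_0 is 12.

n_0 = 12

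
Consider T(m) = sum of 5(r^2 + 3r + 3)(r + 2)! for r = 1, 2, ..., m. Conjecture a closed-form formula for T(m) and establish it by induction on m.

T(m) = (5m + 5)(m + 3)! - 30

We claim T(m) = (5m + 5)(m + 3)! - 30 for all m ≥ 1.
Base case (m = 1): T(1) = 210, and the closed form gives 210. They agree.
Inductive step: assume the claim holds for m = r, so T(r) = (5r + 5)(r + 3)! - 30.
Then T(r+1) = T(r) + (5(r^2 + 5r + 7)(r + 3)!) = ((5r + 5)(r + 3)! - 30) + (5(r^2 + 5r + 7)(r + 3)!).
Simplifying, T(r+1) = (5(r+1) + 5)((r+1) + 3)! - 30,
which is the closed form with m = r+1.
By the principle of mathematical induction, the result holds for all m ≥ 1.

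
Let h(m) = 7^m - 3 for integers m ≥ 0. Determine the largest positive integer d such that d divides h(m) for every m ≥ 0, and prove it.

d = 2

Computing the first values: h(0) = -2 and h(1) = 4; gcd(-2, 4) = 2, so d ≤ 2.
We prove 2 | 7^m - 3 for all m ≥ 0 by induction on m.
For the base case m = 0: h(0) = -2 = 2·(-1), so 2 | h(0).
Inductive step: assume the claim holds for m = i, i.e. 2 | h(i). Then
h(i+1) = 7^(i+1) - 3 = 7·(7^i - 3) + 18 = 7·h(i) + 18. The first term is divisible by 2 by the inductive hypothesis, and 18 is divisible by 2. Hence 2 | h(i+1).
By induction, the statement is established for all m ≥ 0.
Therefore the largest such d is 2.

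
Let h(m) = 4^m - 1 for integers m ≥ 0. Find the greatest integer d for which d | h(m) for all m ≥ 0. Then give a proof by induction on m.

d = 3

Computing the first values: h(0) = 0 and h(1) = 3; gcd(0, 3) = 3, so d ≤ 3.
We prove 3 | 4^m - 1 for all m ≥ 0 by induction on m.
Base step (m = 0): h(0) = 0 = 3·(0), so 3 | h(0).
Inductive step: suppose the statement holds for some j ≥ 0, i.e. 3 | h(j). Then
h(j+1) = 4^(j+1) - 1 = 4·(4^j - 1) + 3 = 4·h(j) + 3. The first term is divisible by 3 by the inductive hypothesis, and 3 is divisible by 3. Hence 3 | h(j+1).
By the principle of mathematical induction, the result holds for all m ≥ 0.
Therefore the largest such d is 3.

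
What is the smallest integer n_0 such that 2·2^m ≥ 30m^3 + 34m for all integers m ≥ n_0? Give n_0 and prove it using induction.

At m = 15: 65536 < 101760, so the inequality fails and n_0 ≥ 16. We prove 2·2^m ≥ 30m^3 + 34m for all m ≥ 16.
Base step (m = 16): 2·2^m = 131072 and 30m^3 + 34m = 123424, so 131072 ≥ 123424.
For the inductive step, assume it holds for an arbitrary p ≥ 16, so 2·2^p ≥ 30p^3 + 34p.
Then 2·2^(p + 1) = 2·(2·2^p) ≥ 2·(30p^3 + 34p).
Also, for p ≥ 16 we have 2·(30p^3 + 34p) ≥ 30(p+1)^3 + 34(p+1), since 2·(30p^3 + 34p) − (30(p+1)^3 + 34(p+1)) = 30p^3 - 90p^2 - 56p - 64, which is nonnegative for all p ≥ 16.
Combining, 2·2^(p + 1) ≥ 30(p+1)^3 + 34(p+1).
By induction, the statement is established for all m ≥ 16.
Hence the smallest such n_0 is 16.

n_0 = 16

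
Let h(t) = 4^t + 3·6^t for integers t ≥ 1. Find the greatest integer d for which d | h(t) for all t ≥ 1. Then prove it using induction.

d = 2

Computing the first values: h(1) = 22 and h(2) = 124; gcd(22, 124) = 2, so d ≤ 2.
We prove 2 | 4^t + 3·6^t for all t ≥ 1 by induction on t.
Base case (t = 1): h(1) = 22 = 2·(11), so 2 | h(1).
For the inductive step, assume it holds for an arbitrary i ≥ 1, i.e. 2 | h(i). Then
h(i+1) − 6·h(i) = (4^(i+1) + 3·6^(i+1)) − 6·(4^i + 3·6^i) = (1)·4^i·(4 − 6) = (-2)·4^i. Since 2 | h(i) by the inductive hypothesis, 2 | 6·h(i); and 2 | -2 since -2 = 2·-1. Therefore 2 | h(i+1).
By induction, the statement is established for all t ≥ 1.
Therefore the largest such d is 2.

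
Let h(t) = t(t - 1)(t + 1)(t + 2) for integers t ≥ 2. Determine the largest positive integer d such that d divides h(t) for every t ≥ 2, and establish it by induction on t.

Computing the first values: h(2) = 24 and h(3) = 120; gcd(24, 120) = 24, so d ≤ 24.
We prove 24 | t(t - 1)(t + 1)(t + 2) for all t ≥ 2 by induction on t.
Base step (t = 2): h(2) = 24 = 24·(1), so 24 | h(2).
Inductive step: assume the claim holds for t = p, i.e. 24 | h(p). Then
h(p+1) − h(p) = p·(p+1)·(p+2)·(p+3) − (p-1)·p·(p+1)·(p+2) = p·(p+1)·(p+2)·[(p+3) − (p-1)] = 4·p·(p+1)·(p+2). The product of 3 consecutive integers is divisible by (3)! = 6, so h(p+1) − h(p) is divisible by 4·6 = 24. By the inductive hypothesis 24 | h(p), hence 24 | h(p+1).
This completes the induction.
Therefore the largest such d is 24.

d = 24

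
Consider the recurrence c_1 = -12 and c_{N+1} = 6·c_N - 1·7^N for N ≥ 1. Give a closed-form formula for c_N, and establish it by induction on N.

c_N = -5·6^(N - 1) - 7^N

Computing the first terms: c_1 = -12, c_2 = -79, c_3 = -523. This suggests c_N = -5·6^(N - 1) - 7^N.
Base step (N = 1): the formula gives -12 = -12 = c_1.
For the inductive step, assume it holds for an arbitrary m ≥ 1, so c_m = -5·6^(m - 1) - 7^m.
Then c_{m+1} = 6·c_m - 1·7^m = 6·(-5·6^(m - 1) - 7^m) - 1·7^m = -5·6^m - 7^(m + 1) = -5·6^((m+1) - 1) - 7^(m+1),
which is the claimed formula at N = m+1.
By the principle of mathematical induction, the result holds for all N ≥ 1.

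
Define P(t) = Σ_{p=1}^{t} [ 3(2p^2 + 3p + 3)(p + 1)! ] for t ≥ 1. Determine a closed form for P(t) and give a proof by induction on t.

P(t) = (6t + 3)(t + 2)! - 6

We claim P(t) = (6t + 3)(t + 2)! - 6 for all t ≥ 1.
When t = 1: P(1) = 48, and the closed form gives 48. They agree.
Suppose the result is true for t = p, so P(p) = (6p + 3)(p + 2)! - 6.
Then P(p+1) = P(p) + (3(2p^2 + 7p + 8)(p + 2)!) = ((6p + 3)(p + 2)! - 6) + (3(2p^2 + 7p + 8)(p + 2)!).
Simplifying, P(p+1) = (6(p+1) + 3)((p+1) + 2)! - 6,
which is the closed form with t = p+1.
This completes the induction.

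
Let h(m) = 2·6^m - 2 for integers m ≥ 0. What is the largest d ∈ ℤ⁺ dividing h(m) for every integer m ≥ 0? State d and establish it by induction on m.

Computing the first values: h(0) = 0 and h(1) = 10; gcd(0, 10) = 10, so d ≤ 10.
We prove 10 | 2·6^m - 2 for all m ≥ 0 by induction on m.
Base step (m = 0): h(0) = 0 = 10·(0), so 10 | h(0).
For the inductive step, assume it holds for an arbitrary p ≥ 0, i.e. 10 | h(p). Then
h(p+1) = 2·6^(p+1) - 2 = 6·(2·6^p - 2) + 10 = 6·h(p) + 10. The first term is divisible by 10 by the inductive hypothesis, and 10 is divisible by 10. Hence 10 | h(p+1).
Hence, by induction on m, the claim holds for every m ≥ 0.
Therefore the largest such d is 10.

d = 10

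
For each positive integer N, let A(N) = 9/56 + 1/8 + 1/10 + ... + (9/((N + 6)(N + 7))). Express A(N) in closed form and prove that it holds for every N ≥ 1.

We claim A(N) = 9N/(7(N + 7)) for all N ≥ 1.
When N = 1: A(1) = 9/56, and the closed form gives 9/56. They agree.
For the inductive step, assume it holds for an arbitrary m ≥ 1, so A(m) = 9m/(7(m + 7)).
Then A(m+1) = A(m) + (9/((m + 7)(m + 8))) = (9m/(7(m + 7))) + (9/((m + 7)(m + 8))).
Simplifying, A(m+1) = 9(m + 1)/(7(m + 8)) = 9(m+1)/(7((m+1) + 7)),
which is the closed form with N = m+1.
Hence, by induction on N, the claim holds for every N ≥ 1.

A(N) = 9N/(7(N + 7))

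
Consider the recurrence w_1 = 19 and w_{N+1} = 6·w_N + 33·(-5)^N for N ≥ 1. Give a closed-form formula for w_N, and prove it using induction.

Computing the first terms: w_1 = 19, w_2 = -51, w_3 = 519. This suggests w_N = -3(-5)^N + 4·6^(N - 1).
For the base case N = 1: the formula gives 19 = 19 = w_1.
Inductive step: suppose the statement holds for some i ≥ 1, so w_i = -3(-5)^i + 4·6^(i - 1).
Then w_{i+1} = 6·w_i + 33·(-5)^i = 6·(-3(-5)^i + 4·6^(i - 1)) + 33·(-5)^i = -3(-5)^(i + 1) + 4·6^i = -3(-5)^(i+1) + 4·6^((i+1) - 1),
which is the claimed formula at N = i+1.
By the principle of mathematical induction, the result holds for all N ≥ 1.

w_N = -3(-5)^N + 4·6^(N - 1)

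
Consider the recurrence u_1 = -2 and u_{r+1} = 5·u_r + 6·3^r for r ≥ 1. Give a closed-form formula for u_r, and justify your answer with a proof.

u_r = -3^(r + 1) + 7·5^(r - 1)

Computing the first terms: u_1 = -2, u_2 = 8, u_3 = 94. This suggests u_r = -3^(r + 1) + 7·5^(r - 1).
Base case (r = 1): the formula gives -2 = -2 = u_1.
Inductive step: assume the claim holds for r = k, so u_k = -3^(k + 1) + 7·5^(k - 1).
Then u_{k+1} = 5·u_k + 6·3^k = 5·(-3^(k + 1) + 7·5^(k - 1)) + 6·3^k = -3^(k + 2) + 7·5^k = -3^((k+1) + 1) + 7·5^((k+1) - 1),
which is the claimed formula at r = k+1.
This completes the induction.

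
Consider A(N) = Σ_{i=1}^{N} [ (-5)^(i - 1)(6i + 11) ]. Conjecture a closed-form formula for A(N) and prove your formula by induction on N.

A(N) = -(-5)^N(N + 2) + 2

We claim A(N) = -(-5)^N(N + 2) + 2 for all N ≥ 1.
Base case (N = 1): A(1) = 17, and the closed form gives 17. They agree.
For the inductive step, assume it holds for an arbitrary i ≥ 1, so A(i) = -(-5)^i(i + 2) + 2.
Then A(i+1) = A(i) + ((-5)^i(6i + 17)) = (-(-5)^i(i + 2) + 2) + ((-5)^i(6i + 17)).
Simplifying, A(i+1) = 5(-5)^i·i + 15(-5)^i + 2 = -(-5)^(i+1)((i+1) + 2) + 2,
which is the closed form with N = i+1.
By induction, the statement is established for all N ≥ 1.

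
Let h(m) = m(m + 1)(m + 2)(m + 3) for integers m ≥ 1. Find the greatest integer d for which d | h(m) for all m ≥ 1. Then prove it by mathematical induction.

d = 24

Computing the first values: h(1) = 24 and h(2) = 120; gcd(24, 120) = 24, so d ≤ 24.
We prove 24 | m(m + 1)(m + 2)(m + 3) for all m ≥ 1 by induction on m.
For the base case m = 1: h(1) = 24 = 24·(1), so 24 | h(1).
Suppose the result is true for m = p, i.e. 24 | h(p). Then
h(p+1) − h(p) = (p+1)·(p+2)·(p+3)·(p+4) − p·(p+1)·(p+2)·(p+3) = (p+1)·(p+2)·(p+3)·[(p+4) − p] = 4·(p+1)·(p+2)·(p+3). The product of 3 consecutive integers is divisible by (3)! = 6, so h(p+1) − h(p) is divisible by 4·6 = 24. By the inductive hypothesis 24 | h(p), hence 24 | h(p+1).
Hence, by induction on m, the claim holds for every m ≥ 1.
Therefore the largest such d is 24.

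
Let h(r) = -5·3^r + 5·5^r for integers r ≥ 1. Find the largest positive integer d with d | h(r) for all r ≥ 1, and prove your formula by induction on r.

d = 10

Computing the first values: h(1) = 10 and h(2) = 80; gcd(10, 80) = 10, so d ≤ 10.
We prove 10 | -5·3^r + 5·5^r for all r ≥ 1 by induction on r.
When r = 1: h(1) = 10 = 10·(1), so 10 | h(1).
Inductive step: suppose the statement holds for some i ≥ 1, i.e. 10 | h(i). Then
h(i+1) − 5·h(i) = (-5·3^(i+1) + 5·5^(i+1)) − 5·(-5·3^i + 5·5^i) = (-5)·3^i·(3 − 5) = (10)·3^i. Since 10 | h(i) by the inductive hypothesis, 10 | 5·h(i); and 10 | 10 since 10 = 10·1. Therefore 10 | h(i+1).
This completes the induction.
Therefore the largest such d is 10.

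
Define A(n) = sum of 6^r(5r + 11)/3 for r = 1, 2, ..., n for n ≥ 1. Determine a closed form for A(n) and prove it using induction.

We claim A(n) = 2·6^n(n + 2) - 4 for all n ≥ 1.
Base step (n = 1): A(1) = 32, and the closed form gives 32. They agree.
Inductive step: suppose the statement holds for some r ≥ 1, so A(r) = 2·6^r(r + 2) - 4.
Then A(r+1) = A(r) + (6^r(10r + 32)) = (2·6^r(r + 2) - 4) + (6^r(10r + 32)).
Simplifying, A(r+1) = 12·6^r·r + 36·6^r - 4 = 2·6^(r+1)((r+1) + 2) - 4,
which is the closed form with n = r+1.
By the principle of mathematical induction, the result holds for all n ≥ 1.

A(n) = 2·6^n(n + 2) - 4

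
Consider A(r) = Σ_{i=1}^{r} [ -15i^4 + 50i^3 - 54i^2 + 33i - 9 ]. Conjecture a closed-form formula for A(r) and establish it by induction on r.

A(r) = -r(3r^4 - 5r^3 - 2r^2 - 2r + 1)

We claim A(r) = -r(3r^4 - 5r^3 - 2r^2 - 2r + 1) for all r ≥ 1.
When r = 1: A(1) = 5, and the closed form gives 5. They agree.
Inductive step: suppose the statement holds for some i ≥ 1, so A(i) = i(-3i^4 + 5i^3 + 2i^2 + 2i - 1).
Then A(i+1) = A(i) + (-15i^4 - 10i^3 + 6i^2 + 15i + 5) = (i(-3i^4 + 5i^3 + 2i^2 + 2i - 1)) + (-15i^4 - 10i^3 + 6i^2 + 15i + 5).
Simplifying, A(i+1) = -(i + 1)(3i^4 + 7i^3 + i^2 - 9i - 5) = -(i+1)(3(i+1)^4 - 5(i+1)^3 - 2(i+1)^2 - 2(i+1) + 1),
which is the closed form with r = i+1.
Hence, by induction on r, the claim holds for every r ≥ 1.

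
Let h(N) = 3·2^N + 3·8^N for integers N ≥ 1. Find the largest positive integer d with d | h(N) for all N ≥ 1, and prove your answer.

Computing the first values: h(1) = 30 and h(2) = 204; gcd(30, 204) = 6, so d ≤ 6.
We prove 6 | 3·2^N + 3·8^N for all N ≥ 1 by induction on N.
When N = 1: h(1) = 30 = 6·(5), so 6 | h(1).
For the inductive step, assume it holds for an arbitrary i ≥ 1, i.e. 6 | h(i). Then
h(i+1) − 8·h(i) = (3·2^(i+1) + 3·8^(i+1)) − 8·(3·2^i + 3·8^i) = (3)·2^i·(2 − 8) = (-18)·2^i. Since 6 | h(i) by the inductive hypothesis, 6 | 8·h(i); and 6 | -18 since -18 = 6·-3. Therefore 6 | h(i+1).
This completes the induction.
Therefore the largest such d is 6.

d = 6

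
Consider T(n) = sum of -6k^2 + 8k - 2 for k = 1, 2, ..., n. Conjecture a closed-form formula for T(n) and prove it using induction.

We claim T(n) = -n(n - 1)(2n + 1) for all n ≥ 1.
For the base case n = 1: T(1) = 0, and the closed form gives 0. They agree.
Inductive step: assume the claim holds for n = k, so T(k) = k(-2k^2 + k + 1).
Then T(k+1) = T(k) + (2k(-3k - 2)) = (k(-2k^2 + k + 1)) + (2k(-3k - 2)).
Simplifying, T(k+1) = -k(k + 1)(2k + 3) = -(k+1)((k+1) - 1)(2(k+1) + 1),
which is the closed form with n = k+1.
By the principle of mathematical induction, the result holds for all n ≥ 1.

T(n) = -n(n - 1)(2n + 1)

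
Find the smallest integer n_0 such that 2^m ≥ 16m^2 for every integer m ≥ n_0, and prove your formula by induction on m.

At m = 10: 1024 < 1600, so the inequality fails and n_0 ≥ 11. We prove 2^m ≥ 16m^2 for all m ≥ 11.
For the base case m = 11: 2^m = 2048 and 16m^2 = 1936, so 2048 ≥ 1936.
Suppose the result is true for m = p, so 2^p ≥ 16p^2.
Then 2^(p + 1) = 2·(2^p) ≥ 2·(16p^2).
Also, for p ≥ 11 we have 2·(16p^2) ≥ 16(p+1)^2, since 2 ≥ (1 + 1/p)^2 for all p ≥ 11.
Combining, 2^(p + 1) ≥ 16(p+1)^2.
By the principle of mathematical induction, the result holds for all m ≥ 11.
Hence the smallest such n_0 is 11.

n_0 = 11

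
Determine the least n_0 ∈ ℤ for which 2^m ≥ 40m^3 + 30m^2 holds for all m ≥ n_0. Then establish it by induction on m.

n_0 = 18

At m = 17: 131072 < 205190, so the inequality fails and n_0 ≥ 18. We prove 2^m ≥ 40m^3 + 30m^2 for all m ≥ 18.
For the base case m = 18: 2^m = 262144 and 40m^3 + 30m^2 = 243000, so 262144 ≥ 243000.
Inductive step: assume the claim holds for m = k, so 2^k ≥ 40k^3 + 30k^2.
Then 2^(k + 1) = 2·(2^k) ≥ 2·(40k^3 + 30k^2).
Also, for k ≥ 18 we have 2·(40k^3 + 30k^2) ≥ 40(k+1)^3 + 30(k+1)^2, since 2·(40k^3 + 30k^2) − (40(k+1)^3 + 30(k+1)^2) = 40k^3 - 90k^2 - 180k - 70, which is nonnegative for all k ≥ 18.
Combining, 2^(k + 1) ≥ 40(k+1)^3 + 30(k+1)^2.
By the principle of mathematical induction, the result holds for all m ≥ 18.
Hence the smallest such n_0 is 18.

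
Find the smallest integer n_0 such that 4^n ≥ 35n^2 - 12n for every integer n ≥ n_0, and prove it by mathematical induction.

At n = 4: 256 < 512, so the inequality fails and n_0 ≥ 5. We prove 4^n ≥ 35n^2 - 12n for all n ≥ 5.
When n = 5: 4^n = 1024 and 35n^2 - 12n = 815, so 1024 ≥ 815.
For the inductive step, assume it holds for an arbitrary r ≥ 5, so 4^r ≥ 35r^2 - 12r.
Then 4^(r + 1) = 4·(4^r) ≥ 4·(35r^2 - 12r).
Also, for r ≥ 5 we have 4·(35r^2 - 12r) ≥ 35(r+1)^2 - 12(r+1), since 4·(35r^2 - 12r) − (35(r+1)^2 - 12(r+1)) = 105r^2 - 106r - 23, which is nonnegative for all r ≥ 5.
Combining, 4^(r + 1) ≥ 35(r+1)^2 - 12(r+1).
By induction, the statement is established for all n ≥ 5.
Hence the smallest such n_0 is 5.

n_0 = 5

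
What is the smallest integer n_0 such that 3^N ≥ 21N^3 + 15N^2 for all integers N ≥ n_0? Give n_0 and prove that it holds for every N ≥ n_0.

At N = 8: 6561 < 11712, so the inequality fails and n_0 ≥ 9. We prove 3^N ≥ 21N^3 + 15N^2 for all N ≥ 9.
Base step (N = 9): 3^N = 19683 and 21N^3 + 15N^2 = 16524, so 19683 ≥ 16524.
Suppose the result is true for N = j, so 3^j ≥ 21j^3 + 15j^2.
Then 3^(j + 1) = 3·(3^j) ≥ 3·(21j^3 + 15j^2).
Also, for j ≥ 9 we have 3·(21j^3 + 15j^2) ≥ 21(j+1)^3 + 15(j+1)^2, since 3·(21j^3 + 15j^2) − (21(j+1)^3 + 15(j+1)^2) = 42j^3 - 33j^2 - 93j - 36, which is nonnegative for all j ≥ 9.
Combining, 3^(j + 1) ≥ 21(j+1)^3 + 15(j+1)^2.
By induction, the statement is established for all N ≥ 9.
Hence the smallest such n_0 is 9.

n_0 = 9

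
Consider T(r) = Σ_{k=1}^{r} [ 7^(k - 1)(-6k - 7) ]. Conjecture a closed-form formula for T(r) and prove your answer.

We claim T(r) = -7^r(r + 1) + 1 for all r ≥ 1.
For the base case r = 1: T(1) = -13, and the closed form gives -13. They agree.
For the inductive step, assume it holds for an arbitrary k ≥ 1, so T(k) = -7^k(k + 1) + 1.
Then T(k+1) = T(k) + (7^k(-6k - 13)) = (-7^k(k + 1) + 1) + (7^k(-6k - 13)).
Simplifying, T(k+1) = -7·7^k·k - 14·7^k + 1 = -7^(k+1)((k+1) + 1) + 1,
which is the closed form with r = k+1.
By the principle of mathematical induction, the result holds for all r ≥ 1.

T(r) = -7^r(r + 1) + 1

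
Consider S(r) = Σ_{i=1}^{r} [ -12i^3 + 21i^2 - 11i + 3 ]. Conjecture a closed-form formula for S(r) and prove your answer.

S(r) = -r(3r^3 - r^2 - 2r - 1)

We claim S(r) = -r(3r^3 - r^2 - 2r - 1) for all r ≥ 1.
When r = 1: S(1) = 1, and the closed form gives 1. They agree.
Inductive step: suppose the statement holds for some i ≥ 1, so S(i) = i(-3i^3 + i^2 + 2i + 1).
Then S(i+1) = S(i) + (-12i^3 - 15i^2 - 5i + 1) = (i(-3i^3 + i^2 + 2i + 1)) + (-12i^3 - 15i^2 - 5i + 1).
Simplifying, S(i+1) = -(i + 1)(3i^3 + 8i^2 + 5i - 1) = -(i+1)(3(i+1)^3 - (i+1)^2 - 2(i+1) - 1),
which is the closed form with r = i+1.
Hence, by induction on r, the claim holds for every r ≥ 1.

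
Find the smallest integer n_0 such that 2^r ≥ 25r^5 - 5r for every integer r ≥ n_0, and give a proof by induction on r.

n_0 = 29

At r = 28: 268435456 < 430259060, so the inequality fails and n_0 ≥ 29. We prove 2^r ≥ 25r^5 - 5r for all r ≥ 29.
Base step (r = 29): 2^r = 536870912 and 25r^5 - 5r = 512778580, so 536870912 ≥ 512778580.
Suppose the result is true for r = k, so 2^k ≥ 25k^5 - 5k.
Then 2^(k + 1) = 2·(2^k) ≥ 2·(25k^5 - 5k).
Also, for k ≥ 29 we have 2·(25k^5 - 5k) ≥ 25(k+1)^5 - 5(k+1), since 2·(25k^5 - 5k) − (25(k+1)^5 - 5(k+1)) = 25k^5 - 125k^4 - 250k^3 - 250k^2 - 130k - 20, which is nonnegative for all k ≥ 29.
Combining, 2^(k + 1) ≥ 25(k+1)^5 - 5(k+1).
This completes the induction.
Hence the smallest such n_0 is 29.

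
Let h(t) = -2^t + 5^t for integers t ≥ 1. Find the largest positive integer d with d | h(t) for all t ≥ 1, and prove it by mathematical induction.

d = 3

Computing the first values: h(1) = 3 and h(2) = 21; gcd(3, 21) = 3, so d ≤ 3.
We prove 3 | -2^t + 5^t for all t ≥ 1 by induction on t.
Base case (t = 1): h(1) = 3 = 3·(1), so 3 | h(1).
For the inductive step, assume it holds for an arbitrary p ≥ 1, i.e. 3 | h(p). Then
5^{p+1} − 2^{p+1} = 5·5^p − 2·2^p = 5·(5^p − 2^p) + (3)·2^p. The first term is divisible by 3 by the inductive hypothesis, and the second term (3)·2^p is divisible by 3 since 3 | 3. Hence 3 | h(p+1).
By the principle of mathematical induction, the result holds for all t ≥ 1.
Therefore the largest such d is 3.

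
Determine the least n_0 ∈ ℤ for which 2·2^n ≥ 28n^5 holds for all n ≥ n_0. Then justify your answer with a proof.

n_0 = 28

At n = 27: 268435456 < 401769396, so the inequality fails and n_0 ≥ 28. We prove 2·2^n ≥ 28n^5 for all n ≥ 28.
Base step (n = 28): 2·2^n = 536870912 and 28n^5 = 481890304, so 536870912 ≥ 481890304.
For the inductive step, assume it holds for an arbitrary r ≥ 28, so 2·2^r ≥ 28r^5.
Then 2·2^(r + 1) = 2·(2·2^r) ≥ 2·(28r^5).
Also, for r ≥ 28 we have 2·(28r^5) ≥ 28(r+1)^5, since 2 ≥ (1 + 1/r)^5 for all r ≥ 28.
Combining, 2·2^(r + 1) ≥ 28(r+1)^5.
Hence, by induction on n, the claim holds for every n ≥ 28.
Hence the smallest such n_0 is 28.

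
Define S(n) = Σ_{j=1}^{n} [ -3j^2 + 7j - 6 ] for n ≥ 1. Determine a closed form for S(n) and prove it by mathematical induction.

We claim S(n) = -n(n^2 - 2n + 3) for all n ≥ 1.
When n = 1: S(1) = -2, and the closed form gives -2. They agree.
For the inductive step, assume it holds for an arbitrary j ≥ 1, so S(j) = j(-j^2 + 2j - 3).
Then S(j+1) = S(j) + (-3j^2 + j - 2) = (j(-j^2 + 2j - 3)) + (-3j^2 + j - 2).
Simplifying, S(j+1) = -(j + 1)(j^2 + 2) = -(j+1)((j+1)^2 - 2(j+1) + 3),
which is the closed form with n = j+1.
This completes the induction.

S(n) = -n(n^2 - 2n + 3)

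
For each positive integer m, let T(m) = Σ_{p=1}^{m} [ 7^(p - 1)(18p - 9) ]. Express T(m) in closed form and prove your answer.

T(m) = 7^m(3m - 2) + 2

We claim T(m) = 7^m(3m - 2) + 2 for all m ≥ 1.
For the base case m = 1: T(1) = 9, and the closed form gives 9. They agree.
Inductive step: suppose the statement holds for some p ≥ 1, so T(p) = 7^p(3p - 2) + 2.
Then T(p+1) = T(p) + (7^p(18p + 9)) = (7^p(3p - 2) + 2) + (7^p(18p + 9)).
Simplifying, T(p+1) = 21·7^p·p + 7·7^p + 2 = 7^(p+1)(3(p+1) - 2) + 2,
which is the closed form with m = p+1.
By induction, the statement is established for all m ≥ 1.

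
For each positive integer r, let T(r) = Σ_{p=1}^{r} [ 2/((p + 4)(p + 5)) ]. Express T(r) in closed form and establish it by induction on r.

We claim T(r) = 2r/(5(r + 5)) for all r ≥ 1.
When r = 1: T(1) = 1/15, and the closed form gives 1/15. They agree.
Inductive step: suppose the statement holds for some p ≥ 1, so T(p) = 2p/(5(p + 5)).
Then T(p+1) = T(p) + (2/((p + 5)(p + 6))) = (2p/(5(p + 5))) + (2/((p + 5)(p + 6))).
Simplifying, T(p+1) = 2(p + 1)/(5(p + 6)) = 2(p+1)/(5((p+1) + 5)),
which is the closed form with r = p+1.
This completes the induction.

T(r) = 2r/(5(r + 5))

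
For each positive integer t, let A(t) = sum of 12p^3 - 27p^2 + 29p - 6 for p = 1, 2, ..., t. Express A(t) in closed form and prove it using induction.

We claim A(t) = t(3t^3 - 3t^2 + 4t + 4) for all t ≥ 1.
When t = 1: A(1) = 8, and the closed form gives 8. They agree.
For the inductive step, assume it holds for an arbitrary p ≥ 1, so A(p) = p(3p^3 - 3p^2 + 4p + 4).
Then A(p+1) = A(p) + (12p^3 + 9p^2 + 11p + 8) = (p(3p^3 - 3p^2 + 4p + 4)) + (12p^3 + 9p^2 + 11p + 8).
Simplifying, A(p+1) = (p + 1)(3p^3 + 6p^2 + 7p + 8) = (p+1)(3(p+1)^3 - 3(p+1)^2 + 4(p+1) + 4),
which is the closed form with t = p+1.
Hence, by induction on t, the claim holds for every t ≥ 1.

A(t) = t(3t^3 - 3t^2 + 4t + 4)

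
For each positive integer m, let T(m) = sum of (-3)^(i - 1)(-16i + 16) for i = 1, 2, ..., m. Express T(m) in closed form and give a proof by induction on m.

We claim T(m) = (-3)^m(4m - 3) + 3 for all m ≥ 1.
Base case (m = 1): T(1) = 0, and the closed form gives 0. They agree.
For the inductive step, assume it holds for an arbitrary i ≥ 1, so T(i) = (-3)^i(4i - 3) + 3.
Then T(i+1) = T(i) + (-16(-3)^i·i) = ((-3)^i(4i - 3) + 3) + (-16(-3)^i·i).
Simplifying, T(i+1) = -12(-3)^i·i - 3(-3)^i + 3 = (-3)^(i+1)(4(i+1) - 3) + 3,
which is the closed form with m = i+1.
By the principle of mathematical induction, the result holds for all m ≥ 1.

T(m) = (-3)^m(4m - 3) + 3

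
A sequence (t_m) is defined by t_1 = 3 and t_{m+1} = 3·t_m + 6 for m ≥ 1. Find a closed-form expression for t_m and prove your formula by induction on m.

Computing the first terms: t_1 = 3, t_2 = 15, t_3 = 51. This suggests t_m = 2·3^m - 3.
When m = 1: the formula gives 3 = 3 = t_1.
Inductive step: suppose the statement holds for some i ≥ 1, so t_i = 2·3^i - 3.
Then t_{i+1} = 3·t_i + 6 = 3·(2·3^i - 3) + 6 = 2·3^(i + 1) - 3,
which is the claimed formula at m = i+1.
Hence, by induction on m, the claim holds for every m ≥ 1.

t_m = 2·3^m - 3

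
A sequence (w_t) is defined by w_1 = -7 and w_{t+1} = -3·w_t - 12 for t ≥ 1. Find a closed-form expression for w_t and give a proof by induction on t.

Computing the first terms: w_1 = -7, w_2 = 9, w_3 = -39. This suggests w_t = -4(-3)^(t - 1) - 3.
Base step (t = 1): the formula gives -7 = -7 = w_1.
Inductive step: suppose the statement holds for some m ≥ 1, so w_m = -4(-3)^(m - 1) - 3.
Then w_{m+1} = -3·w_m - 12 = -3·(-4(-3)^(m - 1) - 3) - 12 = -4(-3)^m - 3 = -4(-3)^((m+1) - 1) - 3,
which is the claimed formula at t = m+1.
By the principle of mathematical induction, the result holds for all t ≥ 1.

w_t = -4(-3)^(t - 1) - 3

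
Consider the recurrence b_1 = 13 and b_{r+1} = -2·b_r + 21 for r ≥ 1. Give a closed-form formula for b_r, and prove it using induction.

Computing the first terms: b_1 = 13, b_2 = -5, b_3 = 31. This suggests b_r = -3(-2)^r + 7.
For the base case r = 1: the formula gives 13 = 13 = b_1.
Inductive step: assume the claim holds for r = i, so b_i = -3(-2)^i + 7.
Then b_{i+1} = -2·b_i + 21 = -2·(-3(-2)^i + 7) + 21 = -3(-2)^(i + 1) + 7,
which is the claimed formula at r = i+1.
Hence, by induction on r, the claim holds for every r ≥ 1.

b_r = -3(-2)^r + 7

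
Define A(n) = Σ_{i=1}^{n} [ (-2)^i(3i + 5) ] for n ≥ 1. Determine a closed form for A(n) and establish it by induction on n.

A(n) = 2(-2)^n(n + 2) - 4

We claim A(n) = 2(-2)^n(n + 2) - 4 for all n ≥ 1.
Base step (n = 1): A(1) = -16, and the closed form gives -16. They agree.
For the inductive step, assume it holds for an arbitrary i ≥ 1, so A(i) = 2(-2)^i(i + 2) - 4.
Then A(i+1) = A(i) + ((-2)^(i + 1)(3i + 8)) = (2(-2)^i(i + 2) - 4) + ((-2)^(i + 1)(3i + 8)).
Simplifying, A(i+1) = -4(-2)^i·i - 12(-2)^i - 4 = 2(-2)^(i+1)((i+1) + 2) - 4,
which is the closed form with n = i+1.
This completes the induction.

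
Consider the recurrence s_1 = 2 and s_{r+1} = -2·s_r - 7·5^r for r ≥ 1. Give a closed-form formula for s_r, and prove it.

Computing the first terms: s_1 = 2, s_2 = -39, s_3 = -97. This suggests s_r = 7(-2)^(r - 1) - 5^r.
Base case (r = 1): the formula gives 2 = 2 = s_1.
For the inductive step, assume it holds for an arbitrary m ≥ 1, so s_m = 7(-2)^(m - 1) - 5^m.
Then s_{m+1} = -2·s_m - 7·5^m = -2·(7(-2)^(m - 1) - 5^m) - 7·5^m = 7(-2)^m - 5^(m + 1) = 7(-2)^((m+1) - 1) - 5^(m+1),
which is the claimed formula at r = m+1.
By the principle of mathematical induction, the result holds for all r ≥ 1.

s_r = 7(-2)^(r - 1) - 5^r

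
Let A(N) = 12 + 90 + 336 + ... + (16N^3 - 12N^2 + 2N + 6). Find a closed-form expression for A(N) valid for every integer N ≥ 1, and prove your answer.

We claim A(N) = N(4N^3 + 4N^2 - N + 5) for all N ≥ 1.
Base step (N = 1): A(1) = 12, and the closed form gives 12. They agree.
For the inductive step, assume it holds for an arbitrary r ≥ 1, so A(r) = r(4r^3 + 4r^2 - r + 5).
Then A(r+1) = A(r) + (16r^3 + 36r^2 + 26r + 12) = (r(4r^3 + 4r^2 - r + 5)) + (16r^3 + 36r^2 + 26r + 12).
Simplifying, A(r+1) = (r + 1)(4r^3 + 16r^2 + 19r + 12) = (r+1)(4(r+1)^3 + 4(r+1)^2 - (r+1) + 5),
which is the closed form with N = r+1.
By the principle of mathematical induction, the result holds for all N ≥ 1.

A(N) = N(4N^3 + 4N^2 - N + 5)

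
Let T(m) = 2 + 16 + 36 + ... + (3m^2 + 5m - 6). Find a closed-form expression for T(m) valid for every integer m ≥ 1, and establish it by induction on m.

We claim T(m) = m(m^2 + 4m - 3) for all m ≥ 1.
For the base case m = 1: T(1) = 2, and the closed form gives 2. They agree.
Inductive step: suppose the statement holds for some i ≥ 1, so T(i) = i(i^2 + 4i - 3).
Then T(i+1) = T(i) + (3i^2 + 11i + 2) = (i(i^2 + 4i - 3)) + (3i^2 + 11i + 2).
Simplifying, T(i+1) = (i + 1)(i^2 + 6i + 2) = (i+1)((i+1)^2 + 4(i+1) - 3),
which is the closed form with m = i+1.
By induction, the statement is established for all m ≥ 1.

T(m) = m(m^2 + 4m - 3)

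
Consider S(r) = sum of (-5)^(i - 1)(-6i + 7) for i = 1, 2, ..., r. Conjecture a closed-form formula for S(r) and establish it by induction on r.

We claim S(r) = (-5)^r(r - 1) + 1 for all r ≥ 1.
Base step (r = 1): S(1) = 1, and the closed form gives 1. They agree.
Inductive step: assume the claim holds for r = i, so S(i) = (-5)^i(i - 1) + 1.
Then S(i+1) = S(i) + ((-5)^i(-6i + 1)) = ((-5)^i(i - 1) + 1) + ((-5)^i(-6i + 1)).
Simplifying, S(i+1) = (-5)^(i + 1)i + 1 = (-5)^(i+1)((i+1) - 1) + 1,
which is the closed form with r = i+1.
This completes the induction.

S(r) = (-5)^r(r - 1) + 1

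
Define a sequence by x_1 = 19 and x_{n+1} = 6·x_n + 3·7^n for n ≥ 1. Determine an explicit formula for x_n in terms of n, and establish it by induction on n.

x_n = -2·6^(n - 1) + 3·7^n

Computing the first terms: x_1 = 19, x_2 = 135, x_3 = 957. This suggests x_n = -2·6^(n - 1) + 3·7^n.
When n = 1: the formula gives 19 = 19 = x_1.
For the inductive step, assume it holds for an arbitrary r ≥ 1, so x_r = -2·6^(r - 1) + 3·7^r.
Then x_{r+1} = 6·x_r + 3·7^r = 6·(-2·6^(r - 1) + 3·7^r) + 3·7^r = -2·6^r + 3·7^(r + 1) = -2·6^((r+1) - 1) + 3·7^(r+1),
which is the claimed formula at n = r+1.
By induction, the statement is established for all n ≥ 1.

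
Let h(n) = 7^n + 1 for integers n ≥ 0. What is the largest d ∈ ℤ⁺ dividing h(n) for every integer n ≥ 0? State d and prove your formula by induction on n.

Computing the first values: h(0) = 2 and h(1) = 8; gcd(2, 8) = 2, so d ≤ 2.
We prove 2 | 7^n + 1 for all n ≥ 0 by induction on n.
When n = 0: h(0) = 2 = 2·(1), so 2 | h(0).
Inductive step: assume the claim holds for n = r, i.e. 2 | h(r). Then
h(r+1) = 7^(r+1) + 1 = 7·(7^r + 1) - 6 = 7·h(r) - 6. The first term is divisible by 2 by the inductive hypothesis, and -6 is divisible by 2. Hence 2 | h(r+1).
By the principle of mathematical induction, the result holds for all n ≥ 0.
Therefore the largest such d is 2.

d = 2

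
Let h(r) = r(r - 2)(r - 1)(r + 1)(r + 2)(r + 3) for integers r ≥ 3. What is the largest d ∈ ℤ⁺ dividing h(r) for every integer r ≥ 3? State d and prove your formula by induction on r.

Computing the first values: h(3) = 720 and h(4) = 5040; gcd(720, 5040) = 720, so d ≤ 720.
We prove 720 | r(r - 2)(r - 1)(r + 1)(r + 2)(r + 3) for all r ≥ 3 by induction on r.
Base step (r = 3): h(3) = 720 = 720·(1), so 720 | h(3).
Inductive step: assume the claim holds for r = m, i.e. 720 | h(m). Then
h(m+1) − h(m) = (m-1)·m·(m+1)·(m+2)·(m+3)·(m+4) − (m-2)·(m-1)·m·(m+1)·(m+2)·(m+3) = (m-1)·m·(m+1)·(m+2)·(m+3)·[(m+4) − (m-2)] = 6·(m-1)·m·(m+1)·(m+2)·(m+3). The product of 5 consecutive integers is divisible by (5)! = 120, so h(m+1) − h(m) is divisible by 6·120 = 720. By the inductive hypothesis 720 | h(m), hence 720 | h(m+1).
By the principle of mathematical induction, the result holds for all r ≥ 3.
Therefore the largest such d is 720.

d = 720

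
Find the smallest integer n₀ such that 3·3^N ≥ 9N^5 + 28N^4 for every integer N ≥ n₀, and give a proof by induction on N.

n₀ = 13

At N = 12: 1594323 < 2820096, so the inequality fails and n₀ ≥ 13. We prove 3·3^N ≥ 9N^5 + 28N^4 for all N ≥ 13.
Base case (N = 13): 3·3^N = 4782969 and 9N^5 + 28N^4 = 4141345, so 4782969 ≥ 4141345.
Suppose the result is true for N = m, so 3·3^m ≥ 9m^5 + 28m^4.
Then 3·3^(m + 1) = 3·(3·3^m) ≥ 3·(9m^5 + 28m^4).
Also, for m ≥ 13 we have 3·(9m^5 + 28m^4) ≥ 9(m+1)^5 + 28(m+1)^4, since 3·(9m^5 + 28m^4) − (9(m+1)^5 + 28(m+1)^4) = 18m^5 + 11m^4 - 202m^3 - 258m^2 - 157m - 37, which is nonnegative for all m ≥ 13.
Combining, 3·3^(m + 1) ≥ 9(m+1)^5 + 28(m+1)^4.
This completes the induction.
Hence the smallest such n₀ is 13.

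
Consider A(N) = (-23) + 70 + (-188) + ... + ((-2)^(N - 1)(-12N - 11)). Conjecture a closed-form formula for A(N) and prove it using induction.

A(N) = (-2)^N(4N + 5) - 5

We claim A(N) = (-2)^N(4N + 5) - 5 for all N ≥ 1.
Base case (N = 1): A(1) = -23, and the closed form gives -23. They agree.
Suppose the result is true for N = k, so A(k) = (-2)^k(4k + 5) - 5.
Then A(k+1) = A(k) + ((-2)^k(-12k - 23)) = ((-2)^k(4k + 5) - 5) + ((-2)^k(-12k - 23)).
Simplifying, A(k+1) = -8(-2)^k·k - 18(-2)^k - 5 = (-2)^(k+1)(4(k+1) + 5) - 5,
which is the closed form with N = k+1.
By the principle of mathematical induction, the result holds for all N ≥ 1.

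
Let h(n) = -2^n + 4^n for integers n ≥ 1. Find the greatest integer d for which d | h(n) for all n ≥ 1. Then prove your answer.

Computing the first values: h(1) = 2 and h(2) = 12; gcd(2, 12) = 2, so d ≤ 2.
We prove 2 | -2^n + 4^n for all n ≥ 1 by induction on n.
Base case (n = 1): h(1) = 2 = 2·(1), so 2 | h(1).
Inductive step: suppose the statement holds for some k ≥ 1, i.e. 2 | h(k). Then
4^{k+1} − 2^{k+1} = 4·4^k − 2·2^k = 4·(4^k − 2^k) + (2)·2^k. The first term is divisible by 2 by the inductive hypothesis, and the second term (2)·2^k is divisible by 2 since 2 | 2. Hence 2 | h(k+1).
Hence, by induction on n, the claim holds for every n ≥ 1.
Therefore the largest such d is 2.

d = 2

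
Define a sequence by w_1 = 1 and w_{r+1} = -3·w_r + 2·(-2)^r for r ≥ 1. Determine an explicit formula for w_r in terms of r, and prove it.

Computing the first terms: w_1 = 1, w_2 = -7, w_3 = 29. This suggests w_r = -(-2)^(r + 1) + 5(-3)^(r - 1).
Base step (r = 1): the formula gives 1 = 1 = w_1.
Inductive step: suppose the statement holds for some i ≥ 1, so w_i = -(-2)^(i + 1) + 5(-3)^(i - 1).
Then w_{i+1} = -3·w_i + 2·(-2)^i = -3·(-(-2)^(i + 1) + 5(-3)^(i - 1)) + 2·(-2)^i = -(-2)^(i + 2) + 5(-3)^i = -(-2)^((i+1) + 1) + 5(-3)^((i+1) - 1),
which is the claimed formula at r = i+1.
By the principle of mathematical induction, the result holds for all r ≥ 1.

w_r = -(-2)^(r + 1) + 5(-3)^(r - 1)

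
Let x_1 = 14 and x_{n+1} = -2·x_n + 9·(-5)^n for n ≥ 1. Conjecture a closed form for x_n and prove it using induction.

x_n = -(-2)^(n - 1) - 3(-5)^n

Computing the first terms: x_1 = 14, x_2 = -73, x_3 = 371. This suggests x_n = -(-2)^(n - 1) - 3(-5)^n.
Base step (n = 1): the formula gives 14 = 14 = x_1.
Suppose the result is true for n = j, so x_j = -(-2)^(j - 1) - 3(-5)^j.
Then x_{j+1} = -2·x_j + 9·(-5)^j = -2·(-(-2)^(j - 1) - 3(-5)^j) + 9·(-5)^j = -(-2)^j - 3(-5)^(j + 1) = -(-2)^((j+1) - 1) - 3(-5)^(j+1),
which is the claimed formula at n = j+1.
This completes the induction.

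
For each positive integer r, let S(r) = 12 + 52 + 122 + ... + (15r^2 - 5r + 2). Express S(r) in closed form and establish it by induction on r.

S(r) = r(5r^2 + 5r + 2)

We claim S(r) = r(5r^2 + 5r + 2) for all r ≥ 1.
Base step (r = 1): S(1) = 12, and the closed form gives 12. They agree.
Inductive step: suppose the statement holds for some p ≥ 1, so S(p) = p(5p^2 + 5p + 2).
Then S(p+1) = S(p) + (15p^2 + 25p + 12) = (p(5p^2 + 5p + 2)) + (15p^2 + 25p + 12).
Simplifying, S(p+1) = (p + 1)(5p^2 + 15p + 12) = (p+1)(5(p+1)^2 + 5(p+1) + 2),
which is the closed form with r = p+1.
By the principle of mathematical induction, the result holds for all r ≥ 1.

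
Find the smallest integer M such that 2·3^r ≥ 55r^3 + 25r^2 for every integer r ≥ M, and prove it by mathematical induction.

M = 10

At r = 9: 39366 < 42120, so the inequality fails and M ≥ 10. We prove 2·3^r ≥ 55r^3 + 25r^2 for all r ≥ 10.
Base step (r = 10): 2·3^r = 118098 and 55r^3 + 25r^2 = 57500, so 118098 ≥ 57500.
For the inductive step, assume it holds for an arbitrary j ≥ 10, so 2·3^j ≥ 55j^3 + 25j^2.
Then 2·3^(j + 1) = 3·(2·3^j) ≥ 3·(55j^3 + 25j^2).
Also, for j ≥ 10 we have 3·(55j^3 + 25j^2) ≥ 55(j+1)^3 + 25(j+1)^2, since 3·(55j^3 + 25j^2) − (55(j+1)^3 + 25(j+1)^2) = 110j^3 - 115j^2 - 215j - 80, which is nonnegative for all j ≥ 10.
Combining, 2·3^(j + 1) ≥ 55(j+1)^3 + 25(j+1)^2.
By induction, the statement is established for all r ≥ 10.
Hence the smallest such M is 10.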